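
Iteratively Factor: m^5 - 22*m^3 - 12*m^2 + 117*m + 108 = (m - 4)*(m^4 + 4*m^3 - 6*m^2 - 36*m - 27) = (m - 4)*(m + 3)*(m^3 + m^2 - 9*m - 9) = (m - 4)*(m + 3)^2*(m^2 - 2*m - 3) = (m - 4)*(m - 3)*(m + 3)^2*(m + 1)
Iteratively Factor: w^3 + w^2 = (w)*(w^2 + w) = w*(w + 1)*(w)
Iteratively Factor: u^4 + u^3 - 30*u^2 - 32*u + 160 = (u - 2)*(u^3 + 3*u^2 - 24*u - 80) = (u - 2)*(u + 4)*(u^2 - u - 20) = (u - 2)*(u + 4)^2*(u - 5)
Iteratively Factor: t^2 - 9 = (t - 3)*(t + 3)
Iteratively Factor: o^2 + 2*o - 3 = (o - 1)*(o + 3)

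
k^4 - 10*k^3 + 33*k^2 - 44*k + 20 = (k - 5)*(k - 2)^2*(k - 1)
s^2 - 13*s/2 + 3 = (s - 6)*(s - 1/2)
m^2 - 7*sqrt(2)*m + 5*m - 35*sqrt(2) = (m + 5)*(m - 7*sqrt(2))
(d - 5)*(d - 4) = d^2 - 9*d + 20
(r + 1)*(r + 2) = r^2 + 3*r + 2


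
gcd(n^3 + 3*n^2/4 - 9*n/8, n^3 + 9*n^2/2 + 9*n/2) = n^2 + 3*n/2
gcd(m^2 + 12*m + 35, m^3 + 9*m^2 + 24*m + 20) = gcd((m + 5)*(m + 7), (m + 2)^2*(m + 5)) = m + 5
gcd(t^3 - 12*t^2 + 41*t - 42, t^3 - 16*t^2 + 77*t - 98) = t^2 - 9*t + 14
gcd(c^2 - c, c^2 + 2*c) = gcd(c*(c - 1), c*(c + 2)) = c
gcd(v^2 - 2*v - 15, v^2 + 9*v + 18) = v + 3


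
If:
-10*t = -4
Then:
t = 2/5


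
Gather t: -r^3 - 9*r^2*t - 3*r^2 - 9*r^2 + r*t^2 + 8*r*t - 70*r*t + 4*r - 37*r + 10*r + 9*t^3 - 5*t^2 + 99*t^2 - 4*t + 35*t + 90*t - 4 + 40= -r^3 - 12*r^2 - 23*r + 9*t^3 + t^2*(r + 94) + t*(-9*r^2 - 62*r + 121) + 36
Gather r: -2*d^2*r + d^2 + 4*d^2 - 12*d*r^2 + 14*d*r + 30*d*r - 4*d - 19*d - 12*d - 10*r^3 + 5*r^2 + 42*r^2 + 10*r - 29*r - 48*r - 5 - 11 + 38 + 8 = 5*d^2 - 35*d - 10*r^3 + r^2*(47 - 12*d) + r*(-2*d^2 + 44*d - 67) + 30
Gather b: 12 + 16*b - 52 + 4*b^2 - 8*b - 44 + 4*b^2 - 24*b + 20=8*b^2 - 16*b - 64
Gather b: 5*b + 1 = 5*b + 1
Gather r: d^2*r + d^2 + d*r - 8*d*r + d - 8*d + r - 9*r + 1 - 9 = d^2 - 7*d + r*(d^2 - 7*d - 8) - 8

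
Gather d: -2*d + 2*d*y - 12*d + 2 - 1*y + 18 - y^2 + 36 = d*(2*y - 14) - y^2 - y + 56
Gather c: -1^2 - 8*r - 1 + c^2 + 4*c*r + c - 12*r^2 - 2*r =c^2 + c*(4*r + 1) - 12*r^2 - 10*r - 2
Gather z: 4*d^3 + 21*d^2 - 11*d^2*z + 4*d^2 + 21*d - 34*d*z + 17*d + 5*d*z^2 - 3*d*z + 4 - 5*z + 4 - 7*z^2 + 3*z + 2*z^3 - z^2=4*d^3 + 25*d^2 + 38*d + 2*z^3 + z^2*(5*d - 8) + z*(-11*d^2 - 37*d - 2) + 8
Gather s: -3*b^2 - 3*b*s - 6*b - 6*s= -3*b^2 - 6*b + s*(-3*b - 6)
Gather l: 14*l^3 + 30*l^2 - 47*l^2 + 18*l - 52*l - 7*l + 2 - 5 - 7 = 14*l^3 - 17*l^2 - 41*l - 10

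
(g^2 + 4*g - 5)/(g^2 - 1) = (g + 5)/(g + 1)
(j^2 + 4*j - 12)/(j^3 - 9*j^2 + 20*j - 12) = (j + 6)/(j^2 - 7*j + 6)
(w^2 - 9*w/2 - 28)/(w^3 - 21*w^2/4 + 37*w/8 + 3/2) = 4*(2*w^2 - 9*w - 56)/(8*w^3 - 42*w^2 + 37*w + 12)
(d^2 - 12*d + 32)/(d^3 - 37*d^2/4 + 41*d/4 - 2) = 4*(d - 4)/(4*d^2 - 5*d + 1)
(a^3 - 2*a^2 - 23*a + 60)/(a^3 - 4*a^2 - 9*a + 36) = (a + 5)/(a + 3)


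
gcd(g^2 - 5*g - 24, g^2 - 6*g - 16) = g - 8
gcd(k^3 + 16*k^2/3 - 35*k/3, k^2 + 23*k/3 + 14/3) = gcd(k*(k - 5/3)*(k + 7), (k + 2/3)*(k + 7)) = k + 7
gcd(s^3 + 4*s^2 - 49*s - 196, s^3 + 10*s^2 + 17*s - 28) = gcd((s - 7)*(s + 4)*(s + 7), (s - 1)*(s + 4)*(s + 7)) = s^2 + 11*s + 28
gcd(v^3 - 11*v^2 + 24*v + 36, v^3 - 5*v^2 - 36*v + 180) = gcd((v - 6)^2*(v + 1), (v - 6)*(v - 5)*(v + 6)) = v - 6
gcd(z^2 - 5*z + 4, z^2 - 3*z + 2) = z - 1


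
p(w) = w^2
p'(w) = 2*w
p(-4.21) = 17.72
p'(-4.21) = -8.42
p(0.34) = 0.12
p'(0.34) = 0.68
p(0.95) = 0.90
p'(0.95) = 1.90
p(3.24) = 10.50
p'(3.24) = 6.48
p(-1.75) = 3.06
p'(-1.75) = -3.50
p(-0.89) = 0.79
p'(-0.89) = -1.78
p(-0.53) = 0.28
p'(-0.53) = -1.06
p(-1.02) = 1.04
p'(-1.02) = -2.04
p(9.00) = 81.00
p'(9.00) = 18.00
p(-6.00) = 36.00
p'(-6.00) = -12.00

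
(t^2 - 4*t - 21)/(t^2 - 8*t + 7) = (t + 3)/(t - 1)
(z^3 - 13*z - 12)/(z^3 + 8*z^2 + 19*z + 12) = (z - 4)/(z + 4)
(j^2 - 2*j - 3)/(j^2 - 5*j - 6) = (j - 3)/(j - 6)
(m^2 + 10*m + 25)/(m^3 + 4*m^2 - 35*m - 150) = 1/(m - 6)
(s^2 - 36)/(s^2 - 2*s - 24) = (s + 6)/(s + 4)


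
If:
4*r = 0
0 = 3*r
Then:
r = 0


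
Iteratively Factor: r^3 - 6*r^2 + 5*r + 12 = (r + 1)*(r^2 - 7*r + 12) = (r - 4)*(r + 1)*(r - 3)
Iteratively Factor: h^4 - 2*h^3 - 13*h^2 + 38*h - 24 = (h - 1)*(h^3 - h^2 - 14*h + 24) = (h - 3)*(h - 1)*(h^2 + 2*h - 8) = (h - 3)*(h - 2)*(h - 1)*(h + 4)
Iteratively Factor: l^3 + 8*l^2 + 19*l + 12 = (l + 3)*(l^2 + 5*l + 4) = (l + 1)*(l + 3)*(l + 4)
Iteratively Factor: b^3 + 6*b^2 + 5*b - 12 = (b + 4)*(b^2 + 2*b - 3) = (b - 1)*(b + 4)*(b + 3)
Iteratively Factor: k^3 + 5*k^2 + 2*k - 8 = (k + 4)*(k^2 + k - 2) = (k - 1)*(k + 4)*(k + 2)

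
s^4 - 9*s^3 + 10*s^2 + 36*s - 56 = (s - 7)*(s - 2)^2*(s + 2)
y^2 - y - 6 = (y - 3)*(y + 2)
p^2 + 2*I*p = p*(p + 2*I)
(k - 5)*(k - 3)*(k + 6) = k^3 - 2*k^2 - 33*k + 90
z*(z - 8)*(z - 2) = z^3 - 10*z^2 + 16*z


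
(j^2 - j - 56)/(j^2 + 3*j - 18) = (j^2 - j - 56)/(j^2 + 3*j - 18)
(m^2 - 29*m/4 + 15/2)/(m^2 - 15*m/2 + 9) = (4*m - 5)/(2*(2*m - 3))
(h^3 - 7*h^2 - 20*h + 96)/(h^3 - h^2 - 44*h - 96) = (h - 3)/(h + 3)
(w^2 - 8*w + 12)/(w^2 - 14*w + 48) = (w - 2)/(w - 8)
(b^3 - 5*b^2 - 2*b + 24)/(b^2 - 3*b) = b - 2 - 8/b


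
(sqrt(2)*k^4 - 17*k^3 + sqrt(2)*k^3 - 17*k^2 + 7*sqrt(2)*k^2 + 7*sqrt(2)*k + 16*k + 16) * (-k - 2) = -sqrt(2)*k^5 - 3*sqrt(2)*k^4 + 17*k^4 - 9*sqrt(2)*k^3 + 51*k^3 - 21*sqrt(2)*k^2 + 18*k^2 - 48*k - 14*sqrt(2)*k - 32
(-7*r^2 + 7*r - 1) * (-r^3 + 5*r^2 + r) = 7*r^5 - 42*r^4 + 29*r^3 + 2*r^2 - r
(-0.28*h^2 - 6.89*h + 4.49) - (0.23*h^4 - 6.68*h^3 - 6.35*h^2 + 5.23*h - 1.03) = -0.23*h^4 + 6.68*h^3 + 6.07*h^2 - 12.12*h + 5.52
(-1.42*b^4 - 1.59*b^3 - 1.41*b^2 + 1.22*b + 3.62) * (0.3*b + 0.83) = -0.426*b^5 - 1.6556*b^4 - 1.7427*b^3 - 0.8043*b^2 + 2.0986*b + 3.0046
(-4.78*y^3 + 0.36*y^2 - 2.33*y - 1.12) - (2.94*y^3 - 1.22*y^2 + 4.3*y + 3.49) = -7.72*y^3 + 1.58*y^2 - 6.63*y - 4.61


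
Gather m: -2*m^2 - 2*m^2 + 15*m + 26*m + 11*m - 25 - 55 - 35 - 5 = -4*m^2 + 52*m - 120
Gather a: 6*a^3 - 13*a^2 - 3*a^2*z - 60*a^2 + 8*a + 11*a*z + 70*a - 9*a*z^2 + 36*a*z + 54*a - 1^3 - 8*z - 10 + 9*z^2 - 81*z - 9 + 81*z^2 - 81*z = 6*a^3 + a^2*(-3*z - 73) + a*(-9*z^2 + 47*z + 132) + 90*z^2 - 170*z - 20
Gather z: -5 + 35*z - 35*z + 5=0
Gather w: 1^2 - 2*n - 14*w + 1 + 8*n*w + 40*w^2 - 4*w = -2*n + 40*w^2 + w*(8*n - 18) + 2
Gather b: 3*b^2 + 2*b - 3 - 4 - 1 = 3*b^2 + 2*b - 8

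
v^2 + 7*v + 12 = (v + 3)*(v + 4)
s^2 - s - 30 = (s - 6)*(s + 5)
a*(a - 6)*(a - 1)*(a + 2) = a^4 - 5*a^3 - 8*a^2 + 12*a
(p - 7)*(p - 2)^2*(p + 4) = p^4 - 7*p^3 - 12*p^2 + 100*p - 112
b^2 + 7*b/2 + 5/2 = (b + 1)*(b + 5/2)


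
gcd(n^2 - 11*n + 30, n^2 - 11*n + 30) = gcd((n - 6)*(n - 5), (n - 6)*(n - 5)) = n^2 - 11*n + 30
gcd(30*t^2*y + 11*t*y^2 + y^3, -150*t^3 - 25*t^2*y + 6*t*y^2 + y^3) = 30*t^2 + 11*t*y + y^2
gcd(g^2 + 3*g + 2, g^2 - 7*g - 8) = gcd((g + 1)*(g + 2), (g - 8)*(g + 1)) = g + 1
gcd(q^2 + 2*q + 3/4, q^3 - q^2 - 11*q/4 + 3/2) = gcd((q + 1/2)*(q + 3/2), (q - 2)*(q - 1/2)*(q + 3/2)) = q + 3/2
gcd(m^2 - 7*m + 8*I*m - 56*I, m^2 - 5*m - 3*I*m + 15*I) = 1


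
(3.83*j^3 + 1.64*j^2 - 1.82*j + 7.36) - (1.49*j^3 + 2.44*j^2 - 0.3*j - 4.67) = 2.34*j^3 - 0.8*j^2 - 1.52*j + 12.03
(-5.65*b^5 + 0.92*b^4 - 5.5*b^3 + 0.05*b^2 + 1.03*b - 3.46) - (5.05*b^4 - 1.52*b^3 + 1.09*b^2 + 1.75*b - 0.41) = -5.65*b^5 - 4.13*b^4 - 3.98*b^3 - 1.04*b^2 - 0.72*b - 3.05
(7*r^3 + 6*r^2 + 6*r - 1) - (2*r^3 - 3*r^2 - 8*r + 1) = 5*r^3 + 9*r^2 + 14*r - 2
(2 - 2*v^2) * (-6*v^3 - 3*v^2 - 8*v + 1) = 12*v^5 + 6*v^4 + 4*v^3 - 8*v^2 - 16*v + 2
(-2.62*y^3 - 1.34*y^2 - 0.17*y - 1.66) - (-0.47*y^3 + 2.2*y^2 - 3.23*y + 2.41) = -2.15*y^3 - 3.54*y^2 + 3.06*y - 4.07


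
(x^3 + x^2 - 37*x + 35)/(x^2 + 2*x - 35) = x - 1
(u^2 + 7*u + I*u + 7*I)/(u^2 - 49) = (u + I)/(u - 7)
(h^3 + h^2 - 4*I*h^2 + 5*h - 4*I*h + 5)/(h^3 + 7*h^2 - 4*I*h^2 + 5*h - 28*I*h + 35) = (h + 1)/(h + 7)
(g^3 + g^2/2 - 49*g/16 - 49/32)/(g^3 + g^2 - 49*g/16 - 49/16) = (g + 1/2)/(g + 1)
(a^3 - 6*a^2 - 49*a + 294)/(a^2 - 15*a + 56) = (a^2 + a - 42)/(a - 8)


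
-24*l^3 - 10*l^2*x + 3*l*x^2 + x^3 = (-3*l + x)*(2*l + x)*(4*l + x)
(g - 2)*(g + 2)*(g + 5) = g^3 + 5*g^2 - 4*g - 20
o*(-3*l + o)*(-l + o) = 3*l^2*o - 4*l*o^2 + o^3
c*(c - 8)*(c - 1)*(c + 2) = c^4 - 7*c^3 - 10*c^2 + 16*c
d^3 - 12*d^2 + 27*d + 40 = (d - 8)*(d - 5)*(d + 1)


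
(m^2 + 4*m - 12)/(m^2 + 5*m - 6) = (m - 2)/(m - 1)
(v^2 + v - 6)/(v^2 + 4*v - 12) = (v + 3)/(v + 6)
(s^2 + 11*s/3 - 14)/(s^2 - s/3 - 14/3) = (s + 6)/(s + 2)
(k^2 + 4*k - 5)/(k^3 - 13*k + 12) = (k + 5)/(k^2 + k - 12)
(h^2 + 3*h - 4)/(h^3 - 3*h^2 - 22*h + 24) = 1/(h - 6)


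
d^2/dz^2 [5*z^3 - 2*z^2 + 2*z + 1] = 30*z - 4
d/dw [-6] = 0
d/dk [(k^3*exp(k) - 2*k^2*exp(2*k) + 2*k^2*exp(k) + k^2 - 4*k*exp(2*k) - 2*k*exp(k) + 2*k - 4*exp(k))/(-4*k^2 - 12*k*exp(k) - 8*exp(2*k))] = ((k^2 + 3*k*exp(k) + 2*exp(2*k))*(-k^3*exp(k) + 4*k^2*exp(2*k) - 5*k^2*exp(k) + 12*k*exp(2*k) - 2*k*exp(k) - 2*k + 4*exp(2*k) + 6*exp(k) - 2) + (3*k*exp(k) + 2*k + 4*exp(2*k) + 3*exp(k))*(k^3*exp(k) - 2*k^2*exp(2*k) + 2*k^2*exp(k) + k^2 - 4*k*exp(2*k) - 2*k*exp(k) + 2*k - 4*exp(k)))/(4*(k^2 + 3*k*exp(k) + 2*exp(2*k))^2)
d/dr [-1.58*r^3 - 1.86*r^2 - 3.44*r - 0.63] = -4.74*r^2 - 3.72*r - 3.44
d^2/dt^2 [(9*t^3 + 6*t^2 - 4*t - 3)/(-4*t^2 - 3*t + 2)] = 2*(-17*t^3 + 162*t^2 + 96*t + 51)/(64*t^6 + 144*t^5 + 12*t^4 - 117*t^3 - 6*t^2 + 36*t - 8)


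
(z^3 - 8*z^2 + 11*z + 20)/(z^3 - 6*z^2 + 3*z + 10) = (z - 4)/(z - 2)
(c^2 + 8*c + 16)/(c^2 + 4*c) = (c + 4)/c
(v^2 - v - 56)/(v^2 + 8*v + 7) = (v - 8)/(v + 1)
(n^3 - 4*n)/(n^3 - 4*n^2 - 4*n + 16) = n/(n - 4)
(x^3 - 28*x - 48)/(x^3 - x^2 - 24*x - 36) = (x + 4)/(x + 3)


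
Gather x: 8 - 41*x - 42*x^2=-42*x^2 - 41*x + 8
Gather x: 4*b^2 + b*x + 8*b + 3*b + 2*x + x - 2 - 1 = 4*b^2 + 11*b + x*(b + 3) - 3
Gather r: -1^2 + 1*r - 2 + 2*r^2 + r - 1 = 2*r^2 + 2*r - 4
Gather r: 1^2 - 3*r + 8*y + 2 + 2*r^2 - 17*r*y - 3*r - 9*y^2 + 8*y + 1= 2*r^2 + r*(-17*y - 6) - 9*y^2 + 16*y + 4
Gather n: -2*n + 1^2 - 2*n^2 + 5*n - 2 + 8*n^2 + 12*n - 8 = 6*n^2 + 15*n - 9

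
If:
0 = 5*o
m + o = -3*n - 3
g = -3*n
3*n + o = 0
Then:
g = 0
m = -3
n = 0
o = 0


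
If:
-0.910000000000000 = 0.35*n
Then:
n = -2.60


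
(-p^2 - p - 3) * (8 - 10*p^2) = 10*p^4 + 10*p^3 + 22*p^2 - 8*p - 24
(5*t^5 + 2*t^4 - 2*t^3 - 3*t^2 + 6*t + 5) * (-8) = -40*t^5 - 16*t^4 + 16*t^3 + 24*t^2 - 48*t - 40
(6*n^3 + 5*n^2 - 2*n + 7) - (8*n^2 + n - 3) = 6*n^3 - 3*n^2 - 3*n + 10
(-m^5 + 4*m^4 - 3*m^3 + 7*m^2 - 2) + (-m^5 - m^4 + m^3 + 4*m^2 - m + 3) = -2*m^5 + 3*m^4 - 2*m^3 + 11*m^2 - m + 1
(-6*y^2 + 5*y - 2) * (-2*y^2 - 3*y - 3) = 12*y^4 + 8*y^3 + 7*y^2 - 9*y + 6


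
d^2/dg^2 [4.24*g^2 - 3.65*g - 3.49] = 8.48000000000000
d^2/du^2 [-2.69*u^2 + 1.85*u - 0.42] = -5.38000000000000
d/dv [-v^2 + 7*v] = 7 - 2*v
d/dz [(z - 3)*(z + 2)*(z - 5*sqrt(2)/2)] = 3*z^2 - 5*sqrt(2)*z - 2*z - 6 + 5*sqrt(2)/2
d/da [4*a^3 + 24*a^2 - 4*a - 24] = 12*a^2 + 48*a - 4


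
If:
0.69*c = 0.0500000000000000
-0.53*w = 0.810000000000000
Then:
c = 0.07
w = -1.53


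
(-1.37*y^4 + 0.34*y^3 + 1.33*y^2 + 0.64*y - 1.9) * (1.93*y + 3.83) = -2.6441*y^5 - 4.5909*y^4 + 3.8691*y^3 + 6.3291*y^2 - 1.2158*y - 7.277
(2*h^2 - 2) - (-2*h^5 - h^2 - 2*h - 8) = 2*h^5 + 3*h^2 + 2*h + 6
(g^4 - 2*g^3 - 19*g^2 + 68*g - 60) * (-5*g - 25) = -5*g^5 - 15*g^4 + 145*g^3 + 135*g^2 - 1400*g + 1500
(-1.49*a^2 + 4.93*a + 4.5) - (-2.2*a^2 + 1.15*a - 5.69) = 0.71*a^2 + 3.78*a + 10.19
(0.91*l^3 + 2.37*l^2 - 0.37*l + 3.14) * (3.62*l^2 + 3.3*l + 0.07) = 3.2942*l^5 + 11.5824*l^4 + 6.5453*l^3 + 10.3117*l^2 + 10.3361*l + 0.2198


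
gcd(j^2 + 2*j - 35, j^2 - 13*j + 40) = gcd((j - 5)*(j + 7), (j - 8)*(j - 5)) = j - 5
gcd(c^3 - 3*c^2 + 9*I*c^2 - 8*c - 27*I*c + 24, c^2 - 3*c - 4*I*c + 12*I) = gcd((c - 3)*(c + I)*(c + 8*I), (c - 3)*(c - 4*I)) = c - 3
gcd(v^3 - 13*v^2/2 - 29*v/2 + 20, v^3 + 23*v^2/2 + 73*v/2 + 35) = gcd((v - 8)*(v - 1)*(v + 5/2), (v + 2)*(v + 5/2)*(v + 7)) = v + 5/2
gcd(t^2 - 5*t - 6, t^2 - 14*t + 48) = t - 6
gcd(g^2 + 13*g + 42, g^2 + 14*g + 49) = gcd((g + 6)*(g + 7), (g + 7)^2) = g + 7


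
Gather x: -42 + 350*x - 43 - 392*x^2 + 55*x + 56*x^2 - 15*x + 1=-336*x^2 + 390*x - 84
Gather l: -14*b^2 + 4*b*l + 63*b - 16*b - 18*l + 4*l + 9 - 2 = -14*b^2 + 47*b + l*(4*b - 14) + 7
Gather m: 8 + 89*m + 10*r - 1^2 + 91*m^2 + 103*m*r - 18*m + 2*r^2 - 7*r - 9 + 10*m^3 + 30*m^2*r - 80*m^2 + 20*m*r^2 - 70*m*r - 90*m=10*m^3 + m^2*(30*r + 11) + m*(20*r^2 + 33*r - 19) + 2*r^2 + 3*r - 2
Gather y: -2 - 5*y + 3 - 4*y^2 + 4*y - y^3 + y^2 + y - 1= -y^3 - 3*y^2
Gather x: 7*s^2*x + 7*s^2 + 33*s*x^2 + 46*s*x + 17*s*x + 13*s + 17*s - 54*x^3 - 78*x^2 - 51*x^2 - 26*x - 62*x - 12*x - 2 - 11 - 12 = 7*s^2 + 30*s - 54*x^3 + x^2*(33*s - 129) + x*(7*s^2 + 63*s - 100) - 25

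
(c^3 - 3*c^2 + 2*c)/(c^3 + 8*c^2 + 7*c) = (c^2 - 3*c + 2)/(c^2 + 8*c + 7)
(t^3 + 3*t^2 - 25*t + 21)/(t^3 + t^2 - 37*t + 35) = (t - 3)/(t - 5)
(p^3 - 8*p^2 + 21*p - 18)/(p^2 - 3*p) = p - 5 + 6/p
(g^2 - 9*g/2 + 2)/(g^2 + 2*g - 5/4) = 2*(g - 4)/(2*g + 5)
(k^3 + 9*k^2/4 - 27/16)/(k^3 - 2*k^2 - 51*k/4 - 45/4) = (k - 3/4)/(k - 5)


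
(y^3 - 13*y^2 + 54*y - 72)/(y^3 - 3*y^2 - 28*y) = (-y^3 + 13*y^2 - 54*y + 72)/(y*(-y^2 + 3*y + 28))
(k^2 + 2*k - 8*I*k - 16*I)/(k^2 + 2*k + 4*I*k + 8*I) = (k - 8*I)/(k + 4*I)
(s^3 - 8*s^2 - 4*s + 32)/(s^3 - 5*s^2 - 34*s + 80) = (s + 2)/(s + 5)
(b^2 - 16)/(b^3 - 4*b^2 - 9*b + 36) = (b + 4)/(b^2 - 9)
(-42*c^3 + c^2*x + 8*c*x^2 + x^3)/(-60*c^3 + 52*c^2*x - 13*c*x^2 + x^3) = (21*c^2 + 10*c*x + x^2)/(30*c^2 - 11*c*x + x^2)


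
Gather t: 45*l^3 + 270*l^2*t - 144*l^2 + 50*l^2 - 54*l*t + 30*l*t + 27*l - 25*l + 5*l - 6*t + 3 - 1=45*l^3 - 94*l^2 + 7*l + t*(270*l^2 - 24*l - 6) + 2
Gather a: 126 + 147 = 273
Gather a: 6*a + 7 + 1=6*a + 8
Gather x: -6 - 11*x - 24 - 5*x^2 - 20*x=-5*x^2 - 31*x - 30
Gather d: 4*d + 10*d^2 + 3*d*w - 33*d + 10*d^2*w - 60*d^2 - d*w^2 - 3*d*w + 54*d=d^2*(10*w - 50) + d*(25 - w^2)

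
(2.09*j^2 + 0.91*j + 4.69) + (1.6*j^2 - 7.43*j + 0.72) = 3.69*j^2 - 6.52*j + 5.41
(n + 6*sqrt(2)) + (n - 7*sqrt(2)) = 2*n - sqrt(2)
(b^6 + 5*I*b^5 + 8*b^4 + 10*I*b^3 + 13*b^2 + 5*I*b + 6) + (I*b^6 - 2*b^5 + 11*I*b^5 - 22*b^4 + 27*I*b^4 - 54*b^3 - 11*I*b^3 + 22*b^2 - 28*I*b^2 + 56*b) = b^6 + I*b^6 - 2*b^5 + 16*I*b^5 - 14*b^4 + 27*I*b^4 - 54*b^3 - I*b^3 + 35*b^2 - 28*I*b^2 + 56*b + 5*I*b + 6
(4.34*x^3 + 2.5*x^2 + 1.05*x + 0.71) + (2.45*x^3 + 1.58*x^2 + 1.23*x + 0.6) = 6.79*x^3 + 4.08*x^2 + 2.28*x + 1.31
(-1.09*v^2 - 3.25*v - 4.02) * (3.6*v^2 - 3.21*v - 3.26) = -3.924*v^4 - 8.2011*v^3 - 0.4861*v^2 + 23.4992*v + 13.1052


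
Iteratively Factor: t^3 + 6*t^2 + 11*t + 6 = (t + 1)*(t^2 + 5*t + 6) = (t + 1)*(t + 3)*(t + 2)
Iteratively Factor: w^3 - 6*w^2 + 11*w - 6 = (w - 1)*(w^2 - 5*w + 6) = (w - 2)*(w - 1)*(w - 3)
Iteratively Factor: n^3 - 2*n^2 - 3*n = (n)*(n^2 - 2*n - 3) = n*(n + 1)*(n - 3)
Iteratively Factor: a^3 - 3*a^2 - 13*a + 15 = (a - 1)*(a^2 - 2*a - 15) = (a - 1)*(a + 3)*(a - 5)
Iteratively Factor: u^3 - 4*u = (u)*(u^2 - 4) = u*(u - 2)*(u + 2)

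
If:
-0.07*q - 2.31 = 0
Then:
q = -33.00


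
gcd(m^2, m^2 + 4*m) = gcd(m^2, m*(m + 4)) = m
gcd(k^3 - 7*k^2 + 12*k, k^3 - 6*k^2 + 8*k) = k^2 - 4*k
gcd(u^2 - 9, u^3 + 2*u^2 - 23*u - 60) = u + 3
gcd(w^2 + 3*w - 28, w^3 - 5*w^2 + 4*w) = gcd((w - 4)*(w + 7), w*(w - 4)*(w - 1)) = w - 4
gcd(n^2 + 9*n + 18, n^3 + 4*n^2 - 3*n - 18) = n + 3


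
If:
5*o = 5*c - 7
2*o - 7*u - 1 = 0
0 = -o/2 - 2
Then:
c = -13/5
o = -4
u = -9/7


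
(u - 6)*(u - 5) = u^2 - 11*u + 30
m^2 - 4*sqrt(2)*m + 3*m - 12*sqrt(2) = (m + 3)*(m - 4*sqrt(2))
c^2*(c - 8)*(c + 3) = c^4 - 5*c^3 - 24*c^2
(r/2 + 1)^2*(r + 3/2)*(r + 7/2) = r^4/4 + 9*r^3/4 + 117*r^2/16 + 41*r/4 + 21/4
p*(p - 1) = p^2 - p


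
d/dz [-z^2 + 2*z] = 2 - 2*z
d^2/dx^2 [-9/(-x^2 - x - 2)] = 18*(-x^2 - x + (2*x + 1)^2 - 2)/(x^2 + x + 2)^3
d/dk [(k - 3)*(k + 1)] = 2*k - 2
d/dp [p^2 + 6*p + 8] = 2*p + 6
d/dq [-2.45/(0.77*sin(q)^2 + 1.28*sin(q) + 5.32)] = (3.773*sin(q) + 3.136)*cos(q)/(0.77*sin(q)^2 + 1.28*sin(q) + 5.32)^2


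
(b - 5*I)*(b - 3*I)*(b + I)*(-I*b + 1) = -I*b^4 - 6*b^3 - 22*b - 15*I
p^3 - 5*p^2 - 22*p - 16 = (p - 8)*(p + 1)*(p + 2)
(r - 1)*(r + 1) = r^2 - 1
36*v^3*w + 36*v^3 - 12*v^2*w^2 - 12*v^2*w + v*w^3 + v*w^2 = (-6*v + w)^2*(v*w + v)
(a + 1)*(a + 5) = a^2 + 6*a + 5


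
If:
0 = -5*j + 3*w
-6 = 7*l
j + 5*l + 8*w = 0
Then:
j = 90/301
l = -6/7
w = 150/301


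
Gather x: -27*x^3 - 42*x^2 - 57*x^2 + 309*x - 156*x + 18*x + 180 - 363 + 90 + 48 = -27*x^3 - 99*x^2 + 171*x - 45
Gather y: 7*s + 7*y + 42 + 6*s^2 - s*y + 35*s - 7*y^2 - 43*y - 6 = 6*s^2 + 42*s - 7*y^2 + y*(-s - 36) + 36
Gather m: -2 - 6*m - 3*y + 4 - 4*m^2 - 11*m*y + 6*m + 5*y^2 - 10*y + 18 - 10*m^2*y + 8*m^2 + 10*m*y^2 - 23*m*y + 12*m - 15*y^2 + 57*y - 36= m^2*(4 - 10*y) + m*(10*y^2 - 34*y + 12) - 10*y^2 + 44*y - 16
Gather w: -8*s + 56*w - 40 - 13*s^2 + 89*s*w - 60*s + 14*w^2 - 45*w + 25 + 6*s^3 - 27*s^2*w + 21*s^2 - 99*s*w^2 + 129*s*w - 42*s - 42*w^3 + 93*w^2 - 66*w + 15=6*s^3 + 8*s^2 - 110*s - 42*w^3 + w^2*(107 - 99*s) + w*(-27*s^2 + 218*s - 55)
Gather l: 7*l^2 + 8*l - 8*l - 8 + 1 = 7*l^2 - 7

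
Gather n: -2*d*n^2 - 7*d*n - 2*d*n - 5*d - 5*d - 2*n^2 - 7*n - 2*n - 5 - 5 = -10*d + n^2*(-2*d - 2) + n*(-9*d - 9) - 10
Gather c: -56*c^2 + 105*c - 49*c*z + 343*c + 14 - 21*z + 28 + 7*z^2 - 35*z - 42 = -56*c^2 + c*(448 - 49*z) + 7*z^2 - 56*z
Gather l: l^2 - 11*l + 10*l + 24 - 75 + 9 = l^2 - l - 42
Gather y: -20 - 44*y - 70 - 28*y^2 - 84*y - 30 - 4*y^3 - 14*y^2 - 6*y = -4*y^3 - 42*y^2 - 134*y - 120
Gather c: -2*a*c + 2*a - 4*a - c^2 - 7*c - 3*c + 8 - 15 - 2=-2*a - c^2 + c*(-2*a - 10) - 9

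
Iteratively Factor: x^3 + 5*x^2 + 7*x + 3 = (x + 1)*(x^2 + 4*x + 3) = (x + 1)^2*(x + 3)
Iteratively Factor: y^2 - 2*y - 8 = (y - 4)*(y + 2)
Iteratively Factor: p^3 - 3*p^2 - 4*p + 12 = (p - 3)*(p^2 - 4) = (p - 3)*(p + 2)*(p - 2)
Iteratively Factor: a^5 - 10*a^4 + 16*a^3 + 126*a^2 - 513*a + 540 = (a - 3)*(a^4 - 7*a^3 - 5*a^2 + 111*a - 180) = (a - 3)^2*(a^3 - 4*a^2 - 17*a + 60) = (a - 5)*(a - 3)^2*(a^2 + a - 12) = (a - 5)*(a - 3)^2*(a + 4)*(a - 3)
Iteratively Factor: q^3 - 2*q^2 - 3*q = (q)*(q^2 - 2*q - 3) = q*(q - 3)*(q + 1)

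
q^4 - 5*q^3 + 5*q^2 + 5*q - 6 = (q - 3)*(q - 2)*(q - 1)*(q + 1)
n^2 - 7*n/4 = n*(n - 7/4)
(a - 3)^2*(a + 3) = a^3 - 3*a^2 - 9*a + 27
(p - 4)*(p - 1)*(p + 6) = p^3 + p^2 - 26*p + 24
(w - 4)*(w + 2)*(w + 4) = w^3 + 2*w^2 - 16*w - 32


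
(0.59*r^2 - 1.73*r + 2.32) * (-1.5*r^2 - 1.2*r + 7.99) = -0.885*r^4 + 1.887*r^3 + 3.3101*r^2 - 16.6067*r + 18.5368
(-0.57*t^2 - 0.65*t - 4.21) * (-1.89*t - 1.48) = 1.0773*t^3 + 2.0721*t^2 + 8.9189*t + 6.2308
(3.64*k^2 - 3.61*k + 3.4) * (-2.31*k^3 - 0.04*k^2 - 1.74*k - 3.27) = -8.4084*k^5 + 8.1935*k^4 - 14.0432*k^3 - 5.7574*k^2 + 5.8887*k - 11.118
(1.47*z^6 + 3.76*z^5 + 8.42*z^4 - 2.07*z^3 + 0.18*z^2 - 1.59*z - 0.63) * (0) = 0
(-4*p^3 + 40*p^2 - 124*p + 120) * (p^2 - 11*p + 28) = -4*p^5 + 84*p^4 - 676*p^3 + 2604*p^2 - 4792*p + 3360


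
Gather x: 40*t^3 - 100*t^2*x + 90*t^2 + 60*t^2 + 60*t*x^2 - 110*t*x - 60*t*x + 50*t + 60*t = 40*t^3 + 150*t^2 + 60*t*x^2 + 110*t + x*(-100*t^2 - 170*t)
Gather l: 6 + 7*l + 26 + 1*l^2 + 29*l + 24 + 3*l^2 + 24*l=4*l^2 + 60*l + 56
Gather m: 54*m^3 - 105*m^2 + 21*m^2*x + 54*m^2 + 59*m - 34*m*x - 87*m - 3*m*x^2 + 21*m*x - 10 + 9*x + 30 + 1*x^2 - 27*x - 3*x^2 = 54*m^3 + m^2*(21*x - 51) + m*(-3*x^2 - 13*x - 28) - 2*x^2 - 18*x + 20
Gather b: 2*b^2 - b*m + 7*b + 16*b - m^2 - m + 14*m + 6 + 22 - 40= 2*b^2 + b*(23 - m) - m^2 + 13*m - 12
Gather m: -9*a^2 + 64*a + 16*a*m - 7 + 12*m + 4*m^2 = -9*a^2 + 64*a + 4*m^2 + m*(16*a + 12) - 7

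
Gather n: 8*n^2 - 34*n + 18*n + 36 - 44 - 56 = 8*n^2 - 16*n - 64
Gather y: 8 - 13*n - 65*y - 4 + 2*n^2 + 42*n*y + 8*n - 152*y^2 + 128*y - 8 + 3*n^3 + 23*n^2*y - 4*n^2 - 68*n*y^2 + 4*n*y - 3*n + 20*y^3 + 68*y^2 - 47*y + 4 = 3*n^3 - 2*n^2 - 8*n + 20*y^3 + y^2*(-68*n - 84) + y*(23*n^2 + 46*n + 16)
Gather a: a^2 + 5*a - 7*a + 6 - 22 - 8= a^2 - 2*a - 24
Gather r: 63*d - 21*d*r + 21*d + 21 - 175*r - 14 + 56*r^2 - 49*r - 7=84*d + 56*r^2 + r*(-21*d - 224)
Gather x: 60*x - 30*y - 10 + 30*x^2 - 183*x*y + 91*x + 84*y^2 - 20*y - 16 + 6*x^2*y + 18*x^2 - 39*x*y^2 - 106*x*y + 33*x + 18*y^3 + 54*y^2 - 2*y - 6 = x^2*(6*y + 48) + x*(-39*y^2 - 289*y + 184) + 18*y^3 + 138*y^2 - 52*y - 32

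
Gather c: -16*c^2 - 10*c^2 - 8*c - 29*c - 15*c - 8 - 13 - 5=-26*c^2 - 52*c - 26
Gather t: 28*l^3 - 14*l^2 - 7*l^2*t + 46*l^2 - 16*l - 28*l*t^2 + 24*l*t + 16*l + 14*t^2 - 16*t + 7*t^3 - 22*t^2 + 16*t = 28*l^3 + 32*l^2 + 7*t^3 + t^2*(-28*l - 8) + t*(-7*l^2 + 24*l)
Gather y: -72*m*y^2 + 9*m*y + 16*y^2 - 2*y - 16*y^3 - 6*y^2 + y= -16*y^3 + y^2*(10 - 72*m) + y*(9*m - 1)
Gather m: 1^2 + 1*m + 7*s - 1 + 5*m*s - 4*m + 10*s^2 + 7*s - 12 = m*(5*s - 3) + 10*s^2 + 14*s - 12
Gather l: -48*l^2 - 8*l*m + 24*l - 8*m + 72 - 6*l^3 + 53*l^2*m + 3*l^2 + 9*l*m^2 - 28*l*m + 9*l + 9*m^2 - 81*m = -6*l^3 + l^2*(53*m - 45) + l*(9*m^2 - 36*m + 33) + 9*m^2 - 89*m + 72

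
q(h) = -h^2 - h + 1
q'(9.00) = -19.00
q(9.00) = -89.00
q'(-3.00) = 5.00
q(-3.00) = -5.00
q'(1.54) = -4.08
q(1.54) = -2.91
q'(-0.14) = -0.72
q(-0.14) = 1.12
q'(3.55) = -8.10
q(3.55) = -15.15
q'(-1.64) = 2.28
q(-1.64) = -0.05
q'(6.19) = -13.38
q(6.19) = -43.51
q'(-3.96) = 6.92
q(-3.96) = -10.72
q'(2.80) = -6.60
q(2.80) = -9.64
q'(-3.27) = 5.54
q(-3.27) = -6.42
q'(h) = -2*h - 1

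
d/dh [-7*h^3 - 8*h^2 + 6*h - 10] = -21*h^2 - 16*h + 6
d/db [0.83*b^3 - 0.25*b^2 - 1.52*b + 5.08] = 2.49*b^2 - 0.5*b - 1.52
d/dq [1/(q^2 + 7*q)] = (-2*q - 7)/(q^2*(q + 7)^2)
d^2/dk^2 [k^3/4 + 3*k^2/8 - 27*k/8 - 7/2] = 3*k/2 + 3/4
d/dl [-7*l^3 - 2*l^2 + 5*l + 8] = -21*l^2 - 4*l + 5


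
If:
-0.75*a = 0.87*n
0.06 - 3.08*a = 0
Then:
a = 0.02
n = -0.02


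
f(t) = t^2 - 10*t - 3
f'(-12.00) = -34.00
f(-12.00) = 261.00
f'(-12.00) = -34.00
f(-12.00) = 261.00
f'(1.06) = -7.88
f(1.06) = -12.48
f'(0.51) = -8.98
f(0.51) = -7.84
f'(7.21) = 4.42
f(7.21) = -23.12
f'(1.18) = -7.64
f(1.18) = -13.41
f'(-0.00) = -10.00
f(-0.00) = -3.00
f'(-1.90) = -13.80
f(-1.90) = 19.61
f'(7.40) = 4.80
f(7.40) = -22.24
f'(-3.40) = -16.80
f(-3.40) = 42.56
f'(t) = 2*t - 10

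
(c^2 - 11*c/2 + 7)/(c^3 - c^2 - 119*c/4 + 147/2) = 2*(c - 2)/(2*c^2 + 5*c - 42)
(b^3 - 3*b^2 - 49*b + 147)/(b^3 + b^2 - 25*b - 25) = (b^3 - 3*b^2 - 49*b + 147)/(b^3 + b^2 - 25*b - 25)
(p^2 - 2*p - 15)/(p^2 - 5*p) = (p + 3)/p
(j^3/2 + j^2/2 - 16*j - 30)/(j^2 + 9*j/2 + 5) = (j^2 - j - 30)/(2*j + 5)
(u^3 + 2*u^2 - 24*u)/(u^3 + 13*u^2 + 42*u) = (u - 4)/(u + 7)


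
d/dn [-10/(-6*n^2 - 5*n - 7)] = 10*(-12*n - 5)/(6*n^2 + 5*n + 7)^2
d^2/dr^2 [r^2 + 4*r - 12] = 2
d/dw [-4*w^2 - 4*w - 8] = -8*w - 4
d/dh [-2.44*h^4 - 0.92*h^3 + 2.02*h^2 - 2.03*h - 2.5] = -9.76*h^3 - 2.76*h^2 + 4.04*h - 2.03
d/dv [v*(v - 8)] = 2*v - 8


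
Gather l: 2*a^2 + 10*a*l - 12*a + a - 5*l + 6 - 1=2*a^2 - 11*a + l*(10*a - 5) + 5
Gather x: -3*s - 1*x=-3*s - x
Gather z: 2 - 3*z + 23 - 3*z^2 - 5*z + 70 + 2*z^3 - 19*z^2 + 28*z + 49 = 2*z^3 - 22*z^2 + 20*z + 144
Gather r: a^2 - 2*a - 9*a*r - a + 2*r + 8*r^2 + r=a^2 - 3*a + 8*r^2 + r*(3 - 9*a)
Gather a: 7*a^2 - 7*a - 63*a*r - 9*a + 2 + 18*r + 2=7*a^2 + a*(-63*r - 16) + 18*r + 4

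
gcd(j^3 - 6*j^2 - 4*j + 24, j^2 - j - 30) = j - 6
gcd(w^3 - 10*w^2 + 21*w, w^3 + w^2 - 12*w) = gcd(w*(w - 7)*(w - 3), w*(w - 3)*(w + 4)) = w^2 - 3*w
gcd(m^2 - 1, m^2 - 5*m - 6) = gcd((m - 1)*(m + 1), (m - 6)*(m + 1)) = m + 1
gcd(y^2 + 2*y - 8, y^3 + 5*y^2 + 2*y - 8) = y + 4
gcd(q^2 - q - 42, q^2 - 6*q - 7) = q - 7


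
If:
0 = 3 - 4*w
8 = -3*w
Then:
No Solution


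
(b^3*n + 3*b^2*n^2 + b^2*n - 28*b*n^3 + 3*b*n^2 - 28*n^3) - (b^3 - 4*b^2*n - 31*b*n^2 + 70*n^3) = b^3*n - b^3 + 3*b^2*n^2 + 5*b^2*n - 28*b*n^3 + 34*b*n^2 - 98*n^3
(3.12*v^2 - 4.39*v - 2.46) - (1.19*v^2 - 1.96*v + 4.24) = 1.93*v^2 - 2.43*v - 6.7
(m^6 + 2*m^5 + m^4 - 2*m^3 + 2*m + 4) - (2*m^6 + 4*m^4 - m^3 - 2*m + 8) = -m^6 + 2*m^5 - 3*m^4 - m^3 + 4*m - 4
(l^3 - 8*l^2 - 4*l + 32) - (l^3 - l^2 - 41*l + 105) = -7*l^2 + 37*l - 73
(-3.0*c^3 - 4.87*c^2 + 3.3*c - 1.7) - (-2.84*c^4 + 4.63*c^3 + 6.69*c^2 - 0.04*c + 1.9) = 2.84*c^4 - 7.63*c^3 - 11.56*c^2 + 3.34*c - 3.6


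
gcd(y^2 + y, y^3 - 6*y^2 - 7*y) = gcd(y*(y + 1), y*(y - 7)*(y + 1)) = y^2 + y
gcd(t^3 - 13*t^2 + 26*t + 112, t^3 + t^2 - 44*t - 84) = t^2 - 5*t - 14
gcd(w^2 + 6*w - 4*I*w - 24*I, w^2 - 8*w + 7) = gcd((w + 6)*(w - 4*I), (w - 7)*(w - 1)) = 1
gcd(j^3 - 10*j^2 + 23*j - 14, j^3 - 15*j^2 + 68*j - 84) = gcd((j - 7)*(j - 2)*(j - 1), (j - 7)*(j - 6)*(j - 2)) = j^2 - 9*j + 14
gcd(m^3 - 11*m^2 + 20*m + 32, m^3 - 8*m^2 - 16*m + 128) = m^2 - 12*m + 32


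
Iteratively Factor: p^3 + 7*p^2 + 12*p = (p)*(p^2 + 7*p + 12) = p*(p + 3)*(p + 4)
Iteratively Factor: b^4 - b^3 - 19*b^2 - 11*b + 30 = (b - 1)*(b^3 - 19*b - 30) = (b - 5)*(b - 1)*(b^2 + 5*b + 6) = (b - 5)*(b - 1)*(b + 2)*(b + 3)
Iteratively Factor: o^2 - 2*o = (o - 2)*(o)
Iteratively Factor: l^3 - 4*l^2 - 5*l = (l - 5)*(l^2 + l) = l*(l - 5)*(l + 1)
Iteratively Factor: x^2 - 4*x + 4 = (x - 2)*(x - 2)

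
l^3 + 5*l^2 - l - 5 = (l - 1)*(l + 1)*(l + 5)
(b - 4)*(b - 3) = b^2 - 7*b + 12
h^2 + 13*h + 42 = (h + 6)*(h + 7)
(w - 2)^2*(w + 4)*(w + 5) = w^4 + 5*w^3 - 12*w^2 - 44*w + 80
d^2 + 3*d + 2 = (d + 1)*(d + 2)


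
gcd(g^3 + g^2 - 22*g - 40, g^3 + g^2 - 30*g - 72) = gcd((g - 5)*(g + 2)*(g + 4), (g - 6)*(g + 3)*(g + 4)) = g + 4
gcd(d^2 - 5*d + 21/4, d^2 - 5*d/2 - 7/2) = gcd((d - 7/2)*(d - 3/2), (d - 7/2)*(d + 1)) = d - 7/2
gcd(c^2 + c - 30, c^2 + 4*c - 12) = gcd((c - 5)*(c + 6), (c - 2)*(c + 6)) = c + 6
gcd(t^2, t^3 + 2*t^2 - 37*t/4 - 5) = 1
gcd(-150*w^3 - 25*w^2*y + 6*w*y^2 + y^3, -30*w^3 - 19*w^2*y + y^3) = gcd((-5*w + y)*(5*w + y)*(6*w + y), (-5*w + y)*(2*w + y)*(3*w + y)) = -5*w + y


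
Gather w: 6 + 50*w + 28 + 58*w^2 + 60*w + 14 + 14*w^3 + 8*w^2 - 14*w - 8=14*w^3 + 66*w^2 + 96*w + 40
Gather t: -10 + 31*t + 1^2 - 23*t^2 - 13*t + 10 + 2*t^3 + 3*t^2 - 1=2*t^3 - 20*t^2 + 18*t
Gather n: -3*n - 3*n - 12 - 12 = -6*n - 24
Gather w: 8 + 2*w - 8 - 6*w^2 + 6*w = -6*w^2 + 8*w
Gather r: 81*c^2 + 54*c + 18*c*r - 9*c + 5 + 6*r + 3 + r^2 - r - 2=81*c^2 + 45*c + r^2 + r*(18*c + 5) + 6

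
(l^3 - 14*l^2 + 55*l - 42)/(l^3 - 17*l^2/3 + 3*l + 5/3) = 3*(l^2 - 13*l + 42)/(3*l^2 - 14*l - 5)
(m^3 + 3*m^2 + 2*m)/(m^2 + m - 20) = m*(m^2 + 3*m + 2)/(m^2 + m - 20)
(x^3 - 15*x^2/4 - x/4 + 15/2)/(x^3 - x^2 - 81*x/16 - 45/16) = 4*(x - 2)/(4*x + 3)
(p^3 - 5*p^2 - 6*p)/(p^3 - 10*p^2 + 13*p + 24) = p*(p - 6)/(p^2 - 11*p + 24)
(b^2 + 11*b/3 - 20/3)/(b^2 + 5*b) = (b - 4/3)/b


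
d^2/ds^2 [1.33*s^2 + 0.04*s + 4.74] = 2.66000000000000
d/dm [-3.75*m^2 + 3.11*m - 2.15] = 3.11 - 7.5*m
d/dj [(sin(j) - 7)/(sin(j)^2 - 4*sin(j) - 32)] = (14*sin(j) + cos(j)^2 - 61)*cos(j)/((sin(j) - 8)^2*(sin(j) + 4)^2)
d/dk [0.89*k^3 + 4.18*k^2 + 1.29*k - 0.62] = 2.67*k^2 + 8.36*k + 1.29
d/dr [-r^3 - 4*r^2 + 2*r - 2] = -3*r^2 - 8*r + 2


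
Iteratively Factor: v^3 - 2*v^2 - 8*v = (v)*(v^2 - 2*v - 8) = v*(v + 2)*(v - 4)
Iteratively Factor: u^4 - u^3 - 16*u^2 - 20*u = (u + 2)*(u^3 - 3*u^2 - 10*u) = u*(u + 2)*(u^2 - 3*u - 10) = u*(u - 5)*(u + 2)*(u + 2)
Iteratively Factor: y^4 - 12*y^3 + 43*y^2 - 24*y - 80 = (y - 5)*(y^3 - 7*y^2 + 8*y + 16) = (y - 5)*(y - 4)*(y^2 - 3*y - 4) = (y - 5)*(y - 4)^2*(y + 1)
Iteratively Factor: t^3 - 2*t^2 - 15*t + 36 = (t + 4)*(t^2 - 6*t + 9) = (t - 3)*(t + 4)*(t - 3)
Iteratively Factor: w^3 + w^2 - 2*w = (w + 2)*(w^2 - w) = w*(w + 2)*(w - 1)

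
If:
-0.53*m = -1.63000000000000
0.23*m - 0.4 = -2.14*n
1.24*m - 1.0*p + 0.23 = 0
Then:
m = 3.08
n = -0.14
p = 4.04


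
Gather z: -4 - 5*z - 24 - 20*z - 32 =-25*z - 60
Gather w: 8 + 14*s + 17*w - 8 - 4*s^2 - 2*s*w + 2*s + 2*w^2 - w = -4*s^2 + 16*s + 2*w^2 + w*(16 - 2*s)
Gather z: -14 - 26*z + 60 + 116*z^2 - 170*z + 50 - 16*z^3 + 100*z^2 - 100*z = -16*z^3 + 216*z^2 - 296*z + 96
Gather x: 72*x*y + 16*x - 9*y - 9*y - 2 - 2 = x*(72*y + 16) - 18*y - 4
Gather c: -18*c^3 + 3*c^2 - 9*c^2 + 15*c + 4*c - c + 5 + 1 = -18*c^3 - 6*c^2 + 18*c + 6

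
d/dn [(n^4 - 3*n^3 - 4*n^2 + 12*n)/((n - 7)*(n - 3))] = (2*n^3 - 21*n^2 + 28)/(n^2 - 14*n + 49)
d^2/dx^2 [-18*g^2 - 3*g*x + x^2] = 2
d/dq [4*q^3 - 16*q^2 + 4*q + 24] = 12*q^2 - 32*q + 4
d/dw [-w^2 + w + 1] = 1 - 2*w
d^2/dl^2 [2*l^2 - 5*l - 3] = 4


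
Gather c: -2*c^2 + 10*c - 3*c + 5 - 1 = -2*c^2 + 7*c + 4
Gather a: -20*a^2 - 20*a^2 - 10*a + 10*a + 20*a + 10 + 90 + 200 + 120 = -40*a^2 + 20*a + 420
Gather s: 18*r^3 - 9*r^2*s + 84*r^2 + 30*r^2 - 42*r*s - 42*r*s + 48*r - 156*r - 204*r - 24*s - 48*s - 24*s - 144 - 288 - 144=18*r^3 + 114*r^2 - 312*r + s*(-9*r^2 - 84*r - 96) - 576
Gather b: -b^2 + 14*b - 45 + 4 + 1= -b^2 + 14*b - 40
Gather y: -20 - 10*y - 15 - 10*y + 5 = -20*y - 30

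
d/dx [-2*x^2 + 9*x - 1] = 9 - 4*x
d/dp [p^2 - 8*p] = 2*p - 8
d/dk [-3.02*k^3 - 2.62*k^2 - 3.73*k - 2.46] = -9.06*k^2 - 5.24*k - 3.73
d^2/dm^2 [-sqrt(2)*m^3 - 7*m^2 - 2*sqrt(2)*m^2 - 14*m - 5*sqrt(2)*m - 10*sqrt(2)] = -6*sqrt(2)*m - 14 - 4*sqrt(2)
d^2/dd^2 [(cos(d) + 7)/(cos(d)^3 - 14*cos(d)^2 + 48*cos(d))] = (-6832*(1 - cos(d)^2)^2/cos(d)^3 - 4*cos(d)^4 - 21*cos(d)^3 + 1080*cos(d)^2 - 28224*tan(d)^2 - 15384 - 19544/cos(d) + 39088/cos(d)^3)/((cos(d) - 8)^3*(cos(d) - 6)^3)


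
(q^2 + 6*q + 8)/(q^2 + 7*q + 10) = (q + 4)/(q + 5)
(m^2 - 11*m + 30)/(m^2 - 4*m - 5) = (m - 6)/(m + 1)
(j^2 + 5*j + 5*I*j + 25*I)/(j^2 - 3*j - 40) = (j + 5*I)/(j - 8)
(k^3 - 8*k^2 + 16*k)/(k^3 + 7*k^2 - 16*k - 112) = k*(k - 4)/(k^2 + 11*k + 28)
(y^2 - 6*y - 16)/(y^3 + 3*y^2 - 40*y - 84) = (y - 8)/(y^2 + y - 42)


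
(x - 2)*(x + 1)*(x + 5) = x^3 + 4*x^2 - 7*x - 10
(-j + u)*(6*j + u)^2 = -36*j^3 + 24*j^2*u + 11*j*u^2 + u^3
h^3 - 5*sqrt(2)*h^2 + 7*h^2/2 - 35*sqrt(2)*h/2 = h*(h + 7/2)*(h - 5*sqrt(2))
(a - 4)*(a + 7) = a^2 + 3*a - 28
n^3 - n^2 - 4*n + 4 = (n - 2)*(n - 1)*(n + 2)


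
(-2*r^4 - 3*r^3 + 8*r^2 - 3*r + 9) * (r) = -2*r^5 - 3*r^4 + 8*r^3 - 3*r^2 + 9*r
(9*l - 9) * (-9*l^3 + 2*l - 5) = -81*l^4 + 81*l^3 + 18*l^2 - 63*l + 45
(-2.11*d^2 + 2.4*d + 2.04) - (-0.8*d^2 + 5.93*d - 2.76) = -1.31*d^2 - 3.53*d + 4.8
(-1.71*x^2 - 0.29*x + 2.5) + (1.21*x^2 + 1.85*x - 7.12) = -0.5*x^2 + 1.56*x - 4.62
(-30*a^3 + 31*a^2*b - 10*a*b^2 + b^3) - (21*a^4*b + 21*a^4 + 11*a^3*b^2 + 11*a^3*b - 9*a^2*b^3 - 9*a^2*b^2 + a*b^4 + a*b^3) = -21*a^4*b - 21*a^4 - 11*a^3*b^2 - 11*a^3*b - 30*a^3 + 9*a^2*b^3 + 9*a^2*b^2 + 31*a^2*b - a*b^4 - a*b^3 - 10*a*b^2 + b^3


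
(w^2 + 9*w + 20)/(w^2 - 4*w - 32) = (w + 5)/(w - 8)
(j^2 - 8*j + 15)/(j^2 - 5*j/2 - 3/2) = 2*(j - 5)/(2*j + 1)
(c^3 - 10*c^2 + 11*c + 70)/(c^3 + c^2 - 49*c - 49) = (c^2 - 3*c - 10)/(c^2 + 8*c + 7)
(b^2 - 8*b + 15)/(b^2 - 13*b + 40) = (b - 3)/(b - 8)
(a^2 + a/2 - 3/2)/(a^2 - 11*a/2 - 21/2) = (a - 1)/(a - 7)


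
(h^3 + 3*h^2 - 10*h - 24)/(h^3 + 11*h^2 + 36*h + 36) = (h^2 + h - 12)/(h^2 + 9*h + 18)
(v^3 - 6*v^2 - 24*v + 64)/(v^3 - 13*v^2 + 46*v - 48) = (v + 4)/(v - 3)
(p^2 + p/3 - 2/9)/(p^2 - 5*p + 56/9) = (9*p^2 + 3*p - 2)/(9*p^2 - 45*p + 56)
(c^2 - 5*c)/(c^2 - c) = (c - 5)/(c - 1)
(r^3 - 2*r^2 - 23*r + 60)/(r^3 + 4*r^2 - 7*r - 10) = (r^2 - 7*r + 12)/(r^2 - r - 2)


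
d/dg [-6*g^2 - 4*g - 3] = -12*g - 4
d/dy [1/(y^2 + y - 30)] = (-2*y - 1)/(y^2 + y - 30)^2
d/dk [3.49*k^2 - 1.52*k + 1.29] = 6.98*k - 1.52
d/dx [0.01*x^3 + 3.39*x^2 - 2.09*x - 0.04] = 0.03*x^2 + 6.78*x - 2.09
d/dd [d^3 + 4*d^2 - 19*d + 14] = 3*d^2 + 8*d - 19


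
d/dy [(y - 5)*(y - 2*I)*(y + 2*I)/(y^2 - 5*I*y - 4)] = (y^4 - 10*I*y^3 + y^2*(-16 + 25*I) + 80*y - 16 - 100*I)/(y^4 - 10*I*y^3 - 33*y^2 + 40*I*y + 16)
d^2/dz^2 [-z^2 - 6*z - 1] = -2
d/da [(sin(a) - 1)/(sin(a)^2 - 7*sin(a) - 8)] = (2*sin(a) + cos(a)^2 - 16)*cos(a)/((sin(a) - 8)^2*(sin(a) + 1)^2)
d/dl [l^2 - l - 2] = 2*l - 1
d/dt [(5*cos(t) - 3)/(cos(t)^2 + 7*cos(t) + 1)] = (5*cos(t)^2 - 6*cos(t) - 26)*sin(t)/(cos(t)^2 + 7*cos(t) + 1)^2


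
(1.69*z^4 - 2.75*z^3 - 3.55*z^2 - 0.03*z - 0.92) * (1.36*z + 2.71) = 2.2984*z^5 + 0.839899999999999*z^4 - 12.2805*z^3 - 9.6613*z^2 - 1.3325*z - 2.4932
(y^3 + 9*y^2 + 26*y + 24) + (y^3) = 2*y^3 + 9*y^2 + 26*y + 24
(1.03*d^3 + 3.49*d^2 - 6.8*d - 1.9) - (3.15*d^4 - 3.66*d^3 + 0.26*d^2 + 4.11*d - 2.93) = -3.15*d^4 + 4.69*d^3 + 3.23*d^2 - 10.91*d + 1.03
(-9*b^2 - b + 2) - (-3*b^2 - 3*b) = -6*b^2 + 2*b + 2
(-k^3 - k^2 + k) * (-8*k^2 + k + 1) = 8*k^5 + 7*k^4 - 10*k^3 + k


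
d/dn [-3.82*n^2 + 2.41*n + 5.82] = 2.41 - 7.64*n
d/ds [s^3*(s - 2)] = s^2*(4*s - 6)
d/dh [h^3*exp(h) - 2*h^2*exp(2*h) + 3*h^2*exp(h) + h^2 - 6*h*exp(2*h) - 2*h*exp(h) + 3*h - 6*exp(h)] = h^3*exp(h) - 4*h^2*exp(2*h) + 6*h^2*exp(h) - 16*h*exp(2*h) + 4*h*exp(h) + 2*h - 6*exp(2*h) - 8*exp(h) + 3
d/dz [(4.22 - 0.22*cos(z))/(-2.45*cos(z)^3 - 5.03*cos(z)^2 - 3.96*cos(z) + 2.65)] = (1.078*cos(z)^3 - 29.9104*cos(z)^2 - 42.4532*cos(z) - 16.1282)*sin(z)/(6.0025*cos(z)^6 + 24.647*cos(z)^5 + 44.7049*cos(z)^4 + 26.8526*cos(z)^3 - 10.9774*cos(z)^2 - 20.988*cos(z) + 7.0225)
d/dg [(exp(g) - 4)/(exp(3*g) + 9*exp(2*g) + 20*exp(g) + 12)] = (-(exp(g) - 4)*(3*exp(2*g) + 18*exp(g) + 20) + exp(3*g) + 9*exp(2*g) + 20*exp(g) + 12)*exp(g)/(exp(3*g) + 9*exp(2*g) + 20*exp(g) + 12)^2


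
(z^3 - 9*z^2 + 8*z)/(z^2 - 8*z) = z - 1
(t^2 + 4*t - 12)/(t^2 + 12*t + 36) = (t - 2)/(t + 6)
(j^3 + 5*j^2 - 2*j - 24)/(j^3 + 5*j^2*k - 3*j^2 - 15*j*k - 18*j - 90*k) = (j^2 + 2*j - 8)/(j^2 + 5*j*k - 6*j - 30*k)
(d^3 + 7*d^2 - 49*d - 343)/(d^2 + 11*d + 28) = (d^2 - 49)/(d + 4)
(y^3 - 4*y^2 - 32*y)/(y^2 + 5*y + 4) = y*(y - 8)/(y + 1)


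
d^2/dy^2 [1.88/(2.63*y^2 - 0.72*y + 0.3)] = (-26.007544*y^2 + 7.119936*y + 1.88*(5.26*y - 0.72)*(10.52*y - 1.44) - 2.96664)/(2.63*y^2 - 0.72*y + 0.3)^3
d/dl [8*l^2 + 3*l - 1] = 16*l + 3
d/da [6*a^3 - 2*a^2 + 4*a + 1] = 18*a^2 - 4*a + 4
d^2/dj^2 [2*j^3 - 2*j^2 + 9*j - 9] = 12*j - 4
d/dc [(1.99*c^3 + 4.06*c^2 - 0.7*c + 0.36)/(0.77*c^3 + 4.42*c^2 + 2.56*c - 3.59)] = (5.6696*c^4 + 11.2668*c^3 - 8.7763*c^2 - 32.3332*c + 1.5914)/(0.5929*c^6 + 6.8068*c^5 + 23.4788*c^4 + 17.1018*c^3 - 25.182*c^2 - 18.3808*c + 12.8881)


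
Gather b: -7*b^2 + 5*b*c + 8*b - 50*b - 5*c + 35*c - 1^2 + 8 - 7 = -7*b^2 + b*(5*c - 42) + 30*c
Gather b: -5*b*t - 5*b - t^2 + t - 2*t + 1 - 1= b*(-5*t - 5) - t^2 - t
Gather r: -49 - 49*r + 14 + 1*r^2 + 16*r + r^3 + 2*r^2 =r^3 + 3*r^2 - 33*r - 35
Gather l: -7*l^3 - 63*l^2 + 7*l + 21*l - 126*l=-7*l^3 - 63*l^2 - 98*l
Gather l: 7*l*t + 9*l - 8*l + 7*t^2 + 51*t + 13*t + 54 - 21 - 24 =l*(7*t + 1) + 7*t^2 + 64*t + 9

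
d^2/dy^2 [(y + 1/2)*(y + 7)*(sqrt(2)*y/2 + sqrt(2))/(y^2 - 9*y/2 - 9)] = sqrt(2)*(724*y^3 + 3192*y^2 + 5184*y + 1800)/(8*y^6 - 108*y^5 + 270*y^4 + 1215*y^3 - 2430*y^2 - 8748*y - 5832)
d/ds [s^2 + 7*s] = 2*s + 7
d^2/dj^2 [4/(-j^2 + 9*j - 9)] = 8*(j^2 - 9*j - (2*j - 9)^2 + 9)/(j^2 - 9*j + 9)^3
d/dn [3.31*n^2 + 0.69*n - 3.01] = 6.62*n + 0.69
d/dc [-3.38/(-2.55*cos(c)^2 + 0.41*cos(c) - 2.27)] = (17.238*cos(c) - 1.3858)*sin(c)/(2.55*cos(c)^2 - 0.41*cos(c) + 2.27)^2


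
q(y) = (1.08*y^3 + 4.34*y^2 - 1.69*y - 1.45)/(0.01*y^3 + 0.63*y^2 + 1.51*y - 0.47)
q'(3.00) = 1.92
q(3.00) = 6.17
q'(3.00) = 1.92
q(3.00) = 6.17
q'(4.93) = 1.65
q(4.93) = 9.59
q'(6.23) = 1.55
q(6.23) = 11.66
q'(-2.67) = 555.58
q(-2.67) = -66.94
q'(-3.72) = 10.87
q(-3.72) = 4.39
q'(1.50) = 2.63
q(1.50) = 2.90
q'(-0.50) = 4.62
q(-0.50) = -0.32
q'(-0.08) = 9.30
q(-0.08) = 2.19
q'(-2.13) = 19.76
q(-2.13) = -12.33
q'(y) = (-0.03*y^2 - 1.26*y - 1.51)*(1.08*y^3 + 4.34*y^2 - 1.69*y - 1.45)/(0.01*y^3 + 0.63*y^2 + 1.51*y - 0.47)^2 + (3.24*y^2 + 8.68*y - 1.69)/(0.01*y^3 + 0.63*y^2 + 1.51*y - 0.47) = (6.93889390390723e-18*y^5 + 0.637*y^4 + 3.2954*y^3 + 6.1388*y^2 - 2.2526*y + 2.9838)/(0.0001*y^6 + 0.0126*y^5 + 0.4271*y^4 + 1.8932*y^3 + 1.6879*y^2 - 1.4194*y + 0.2209)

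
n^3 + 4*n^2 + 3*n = n*(n + 1)*(n + 3)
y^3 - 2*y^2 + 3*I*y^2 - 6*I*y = y*(y - 2)*(y + 3*I)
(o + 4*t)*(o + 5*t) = o^2 + 9*o*t + 20*t^2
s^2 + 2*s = s*(s + 2)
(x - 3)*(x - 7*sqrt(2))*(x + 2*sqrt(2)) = x^3 - 5*sqrt(2)*x^2 - 3*x^2 - 28*x + 15*sqrt(2)*x + 84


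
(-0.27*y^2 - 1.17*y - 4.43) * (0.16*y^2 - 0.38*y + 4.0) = -0.0432*y^4 - 0.0846*y^3 - 1.3442*y^2 - 2.9966*y - 17.72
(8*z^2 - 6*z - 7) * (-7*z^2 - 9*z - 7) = -56*z^4 - 30*z^3 + 47*z^2 + 105*z + 49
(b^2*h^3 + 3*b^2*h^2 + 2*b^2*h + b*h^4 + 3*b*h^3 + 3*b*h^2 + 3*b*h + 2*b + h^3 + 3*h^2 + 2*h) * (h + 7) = b^2*h^4 + 10*b^2*h^3 + 23*b^2*h^2 + 14*b^2*h + b*h^5 + 10*b*h^4 + 24*b*h^3 + 24*b*h^2 + 23*b*h + 14*b + h^4 + 10*h^3 + 23*h^2 + 14*h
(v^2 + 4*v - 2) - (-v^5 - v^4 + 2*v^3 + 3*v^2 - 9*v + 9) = v^5 + v^4 - 2*v^3 - 2*v^2 + 13*v - 11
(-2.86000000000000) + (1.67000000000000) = -1.19000000000000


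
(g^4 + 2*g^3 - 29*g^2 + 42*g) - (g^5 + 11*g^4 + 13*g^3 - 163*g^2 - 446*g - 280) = -g^5 - 10*g^4 - 11*g^3 + 134*g^2 + 488*g + 280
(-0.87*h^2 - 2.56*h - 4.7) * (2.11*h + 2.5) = -1.8357*h^3 - 7.5766*h^2 - 16.317*h - 11.75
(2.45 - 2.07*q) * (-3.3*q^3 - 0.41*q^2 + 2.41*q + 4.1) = 6.831*q^4 - 7.2363*q^3 - 5.9932*q^2 - 2.5825*q + 10.045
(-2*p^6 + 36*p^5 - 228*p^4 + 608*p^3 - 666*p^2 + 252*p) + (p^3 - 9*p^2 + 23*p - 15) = -2*p^6 + 36*p^5 - 228*p^4 + 609*p^3 - 675*p^2 + 275*p - 15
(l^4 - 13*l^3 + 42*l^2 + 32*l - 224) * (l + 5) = l^5 - 8*l^4 - 23*l^3 + 242*l^2 - 64*l - 1120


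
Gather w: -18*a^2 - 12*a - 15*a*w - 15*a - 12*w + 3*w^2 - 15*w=-18*a^2 - 27*a + 3*w^2 + w*(-15*a - 27)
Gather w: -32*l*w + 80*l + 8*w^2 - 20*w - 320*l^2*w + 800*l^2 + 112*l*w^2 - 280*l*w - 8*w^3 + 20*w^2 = 800*l^2 + 80*l - 8*w^3 + w^2*(112*l + 28) + w*(-320*l^2 - 312*l - 20)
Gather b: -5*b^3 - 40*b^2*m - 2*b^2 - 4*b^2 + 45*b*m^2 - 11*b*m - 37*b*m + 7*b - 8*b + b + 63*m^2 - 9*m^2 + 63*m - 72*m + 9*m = -5*b^3 + b^2*(-40*m - 6) + b*(45*m^2 - 48*m) + 54*m^2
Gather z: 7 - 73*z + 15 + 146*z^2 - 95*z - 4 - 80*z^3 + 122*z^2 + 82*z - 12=-80*z^3 + 268*z^2 - 86*z + 6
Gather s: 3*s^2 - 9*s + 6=3*s^2 - 9*s + 6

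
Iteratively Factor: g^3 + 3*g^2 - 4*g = (g)*(g^2 + 3*g - 4) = g*(g - 1)*(g + 4)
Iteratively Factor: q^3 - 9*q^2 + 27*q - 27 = (q - 3)*(q^2 - 6*q + 9) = (q - 3)^2*(q - 3)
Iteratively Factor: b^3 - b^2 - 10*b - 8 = (b - 4)*(b^2 + 3*b + 2) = (b - 4)*(b + 1)*(b + 2)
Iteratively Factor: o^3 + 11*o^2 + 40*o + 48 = (o + 4)*(o^2 + 7*o + 12) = (o + 4)^2*(o + 3)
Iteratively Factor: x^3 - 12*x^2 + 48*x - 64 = (x - 4)*(x^2 - 8*x + 16) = (x - 4)^2*(x - 4)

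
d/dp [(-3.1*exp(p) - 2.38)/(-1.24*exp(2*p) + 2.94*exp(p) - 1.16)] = (-3.844*exp(2*p) - 5.9024*exp(p) + 10.5932)*exp(p)/(1.5376*exp(4*p) - 7.2912*exp(3*p) + 11.5204*exp(2*p) - 6.8208*exp(p) + 1.3456)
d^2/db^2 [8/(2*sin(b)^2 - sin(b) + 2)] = 8*(-16*sin(b)^4 + 6*sin(b)^3 + 39*sin(b)^2 - 14*sin(b) - 6)/(-sin(b) - cos(2*b) + 3)^3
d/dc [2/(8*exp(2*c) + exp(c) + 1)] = (-32*exp(c) - 2)*exp(c)/(8*exp(2*c) + exp(c) + 1)^2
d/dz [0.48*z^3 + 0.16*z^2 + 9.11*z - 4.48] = 1.44*z^2 + 0.32*z + 9.11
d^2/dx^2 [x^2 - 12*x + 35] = 2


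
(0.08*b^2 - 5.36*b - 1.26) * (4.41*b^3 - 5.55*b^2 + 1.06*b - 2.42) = 0.3528*b^5 - 24.0816*b^4 + 24.2762*b^3 + 1.1178*b^2 + 11.6356*b + 3.0492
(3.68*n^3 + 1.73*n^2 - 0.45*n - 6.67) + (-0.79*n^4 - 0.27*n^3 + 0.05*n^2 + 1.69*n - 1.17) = -0.79*n^4 + 3.41*n^3 + 1.78*n^2 + 1.24*n - 7.84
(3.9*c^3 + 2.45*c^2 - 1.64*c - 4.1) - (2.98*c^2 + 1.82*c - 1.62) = 3.9*c^3 - 0.53*c^2 - 3.46*c - 2.48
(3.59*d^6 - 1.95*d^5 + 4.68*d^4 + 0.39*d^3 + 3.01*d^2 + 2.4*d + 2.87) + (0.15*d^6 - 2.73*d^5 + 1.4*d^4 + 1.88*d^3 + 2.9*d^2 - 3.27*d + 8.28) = 3.74*d^6 - 4.68*d^5 + 6.08*d^4 + 2.27*d^3 + 5.91*d^2 - 0.87*d + 11.15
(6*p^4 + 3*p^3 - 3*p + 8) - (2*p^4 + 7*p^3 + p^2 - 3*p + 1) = 4*p^4 - 4*p^3 - p^2 + 7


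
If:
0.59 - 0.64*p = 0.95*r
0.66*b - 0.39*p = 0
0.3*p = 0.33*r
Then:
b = 0.23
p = 0.39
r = 0.36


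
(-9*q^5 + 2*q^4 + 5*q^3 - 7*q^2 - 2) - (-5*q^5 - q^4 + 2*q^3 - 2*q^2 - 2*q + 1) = -4*q^5 + 3*q^4 + 3*q^3 - 5*q^2 + 2*q - 3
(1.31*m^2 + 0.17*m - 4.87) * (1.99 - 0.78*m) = -1.0218*m^3 + 2.4743*m^2 + 4.1369*m - 9.6913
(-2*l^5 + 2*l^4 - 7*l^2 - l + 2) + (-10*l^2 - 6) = -2*l^5 + 2*l^4 - 17*l^2 - l - 4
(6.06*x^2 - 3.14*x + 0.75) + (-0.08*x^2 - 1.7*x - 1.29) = 5.98*x^2 - 4.84*x - 0.54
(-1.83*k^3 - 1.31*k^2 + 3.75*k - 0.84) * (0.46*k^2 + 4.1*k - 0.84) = -0.8418*k^5 - 8.1056*k^4 - 2.1088*k^3 + 16.089*k^2 - 6.594*k + 0.7056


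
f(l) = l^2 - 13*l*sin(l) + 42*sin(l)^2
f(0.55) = 8.04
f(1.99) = 15.37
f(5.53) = 99.40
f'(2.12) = -29.86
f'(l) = -13*l*cos(l) + 2*l + 84*sin(l)*cos(l) - 13*sin(l)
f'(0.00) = 0.00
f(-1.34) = 24.64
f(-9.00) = 39.92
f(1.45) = 24.78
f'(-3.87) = -95.66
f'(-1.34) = -4.75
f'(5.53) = -74.41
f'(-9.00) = -87.70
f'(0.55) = 25.64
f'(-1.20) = -13.00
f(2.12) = 11.54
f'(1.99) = -28.59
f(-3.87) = 67.08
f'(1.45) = -2.23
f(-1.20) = 23.39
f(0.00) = 0.00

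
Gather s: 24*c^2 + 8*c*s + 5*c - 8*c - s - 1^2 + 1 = 24*c^2 - 3*c + s*(8*c - 1)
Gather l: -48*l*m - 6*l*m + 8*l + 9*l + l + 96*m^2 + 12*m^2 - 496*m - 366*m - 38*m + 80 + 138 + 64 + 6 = l*(18 - 54*m) + 108*m^2 - 900*m + 288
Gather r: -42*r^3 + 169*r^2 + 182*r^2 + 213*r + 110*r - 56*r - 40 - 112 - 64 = -42*r^3 + 351*r^2 + 267*r - 216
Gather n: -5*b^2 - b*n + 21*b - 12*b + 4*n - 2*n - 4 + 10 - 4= -5*b^2 + 9*b + n*(2 - b) + 2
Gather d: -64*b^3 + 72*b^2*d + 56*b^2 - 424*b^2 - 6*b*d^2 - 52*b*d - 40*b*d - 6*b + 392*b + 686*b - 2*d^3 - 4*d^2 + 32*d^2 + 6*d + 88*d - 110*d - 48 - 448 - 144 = -64*b^3 - 368*b^2 + 1072*b - 2*d^3 + d^2*(28 - 6*b) + d*(72*b^2 - 92*b - 16) - 640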